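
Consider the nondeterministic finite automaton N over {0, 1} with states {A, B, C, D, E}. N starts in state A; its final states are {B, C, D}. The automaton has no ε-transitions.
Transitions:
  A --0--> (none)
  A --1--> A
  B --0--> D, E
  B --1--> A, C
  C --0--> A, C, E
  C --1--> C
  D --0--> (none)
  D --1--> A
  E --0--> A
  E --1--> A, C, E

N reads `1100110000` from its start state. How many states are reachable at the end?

0

Start: {A}
read 1: {A}
read 1: {A}
read 0: {}
The reachable set is empty and stays empty for the remaining 7 symbols.
Final reachable set {} has 0 states.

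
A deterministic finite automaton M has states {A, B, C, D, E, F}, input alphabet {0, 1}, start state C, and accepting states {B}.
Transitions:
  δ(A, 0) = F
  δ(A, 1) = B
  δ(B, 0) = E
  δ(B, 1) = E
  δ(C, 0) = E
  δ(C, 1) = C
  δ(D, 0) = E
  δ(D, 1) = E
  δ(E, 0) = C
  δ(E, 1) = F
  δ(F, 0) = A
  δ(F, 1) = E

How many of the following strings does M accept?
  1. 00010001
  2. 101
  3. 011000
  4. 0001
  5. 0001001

1

00010001: accepted
101: rejected
011000: rejected
0001: rejected
0001001: rejected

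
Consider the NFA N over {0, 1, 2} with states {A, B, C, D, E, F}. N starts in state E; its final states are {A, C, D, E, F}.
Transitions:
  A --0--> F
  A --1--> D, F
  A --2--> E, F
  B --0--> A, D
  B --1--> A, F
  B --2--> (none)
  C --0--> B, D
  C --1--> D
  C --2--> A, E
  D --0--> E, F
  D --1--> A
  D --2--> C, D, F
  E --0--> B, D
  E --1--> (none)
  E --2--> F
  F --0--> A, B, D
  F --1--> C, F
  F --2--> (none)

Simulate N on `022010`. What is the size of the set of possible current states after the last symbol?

Start: {E}
read 0: {B, D}
read 2: {C, D, F}
read 2: {A, C, D, E, F}
read 0: {A, B, D, E, F}
read 1: {A, C, D, F}
read 0: {A, B, D, E, F}
Final reachable set {A, B, D, E, F} has 5 states.

5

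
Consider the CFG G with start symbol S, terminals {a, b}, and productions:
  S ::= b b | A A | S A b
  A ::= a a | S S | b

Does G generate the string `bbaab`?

S ⇒ SAb ⇒ bbAb ⇒ bbaab

yes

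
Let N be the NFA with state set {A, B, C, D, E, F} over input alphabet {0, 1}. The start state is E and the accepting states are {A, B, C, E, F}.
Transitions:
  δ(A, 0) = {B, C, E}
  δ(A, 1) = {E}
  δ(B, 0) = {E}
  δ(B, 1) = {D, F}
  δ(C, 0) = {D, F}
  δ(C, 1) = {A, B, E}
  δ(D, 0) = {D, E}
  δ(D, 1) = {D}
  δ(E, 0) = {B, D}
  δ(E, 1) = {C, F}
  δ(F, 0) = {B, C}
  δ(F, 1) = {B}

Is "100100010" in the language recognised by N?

accepted

Start: {E}
read 1: {C, F}
read 0: {B, C, D, F}
read 0: {B, C, D, E, F}
read 1: {A, B, C, D, E, F}
read 0: {B, C, D, E, F}
read 0: {B, C, D, E, F}
read 0: {B, C, D, E, F}
read 1: {A, B, C, D, E, F}
read 0: {B, C, D, E, F}
Reachable ∩ accepting = {B, C, E, F} — nonempty.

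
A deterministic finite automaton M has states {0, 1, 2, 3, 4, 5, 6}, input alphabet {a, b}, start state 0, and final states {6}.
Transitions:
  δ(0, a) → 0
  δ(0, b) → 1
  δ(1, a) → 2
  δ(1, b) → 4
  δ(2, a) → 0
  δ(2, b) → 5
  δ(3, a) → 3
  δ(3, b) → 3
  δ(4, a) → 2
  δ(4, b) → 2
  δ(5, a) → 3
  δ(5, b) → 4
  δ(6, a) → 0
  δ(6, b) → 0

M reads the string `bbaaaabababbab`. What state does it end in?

3

0 --b--> 1
1 --b--> 4
4 --a--> 2
2 --a--> 0
0 --a--> 0
0 --a--> 0
0 --b--> 1
1 --a--> 2
2 --b--> 5
5 --a--> 3
3 --b--> 3
3 --b--> 3
3 --a--> 3
3 --b--> 3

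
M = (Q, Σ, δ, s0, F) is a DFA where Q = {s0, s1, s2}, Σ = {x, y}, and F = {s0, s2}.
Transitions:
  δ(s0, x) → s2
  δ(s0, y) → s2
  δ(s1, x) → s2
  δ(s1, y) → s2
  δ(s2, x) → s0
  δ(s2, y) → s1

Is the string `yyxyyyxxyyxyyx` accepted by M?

s0 --y--> s2
s2 --y--> s1
s1 --x--> s2
s2 --y--> s1
s1 --y--> s2
s2 --y--> s1
s1 --x--> s2
s2 --x--> s0
s0 --y--> s2
s2 --y--> s1
s1 --x--> s2
s2 --y--> s1
s1 --y--> s2
s2 --x--> s0
End in state s0, which is an accepting state.

accepted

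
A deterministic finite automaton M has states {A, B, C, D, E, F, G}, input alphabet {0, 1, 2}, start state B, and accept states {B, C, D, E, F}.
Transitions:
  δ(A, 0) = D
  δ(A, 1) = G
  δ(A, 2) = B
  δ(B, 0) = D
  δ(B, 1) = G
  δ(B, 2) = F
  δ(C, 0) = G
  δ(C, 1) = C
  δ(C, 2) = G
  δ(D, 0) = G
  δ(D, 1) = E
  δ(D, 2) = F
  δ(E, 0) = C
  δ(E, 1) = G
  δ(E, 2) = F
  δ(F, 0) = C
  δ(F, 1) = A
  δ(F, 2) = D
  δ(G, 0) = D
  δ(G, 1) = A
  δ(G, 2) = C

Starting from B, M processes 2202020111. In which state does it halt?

B --2--> F
F --2--> D
D --0--> G
G --2--> C
C --0--> G
G --2--> C
C --0--> G
G --1--> A
A --1--> G
G --1--> A

A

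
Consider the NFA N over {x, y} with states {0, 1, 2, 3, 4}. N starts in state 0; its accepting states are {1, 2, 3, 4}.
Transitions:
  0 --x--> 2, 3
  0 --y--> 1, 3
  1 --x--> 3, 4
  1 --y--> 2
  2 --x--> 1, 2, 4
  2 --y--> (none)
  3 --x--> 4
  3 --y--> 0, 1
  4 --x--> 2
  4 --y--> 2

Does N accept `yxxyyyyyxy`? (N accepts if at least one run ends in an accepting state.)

Start: {0}
read y: {1, 3}
read x: {3, 4}
read x: {2, 4}
read y: {2}
read y: {}
The reachable set is empty and stays empty for the remaining 5 symbols.
Reachable ∩ accepting = {} — empty.

rejected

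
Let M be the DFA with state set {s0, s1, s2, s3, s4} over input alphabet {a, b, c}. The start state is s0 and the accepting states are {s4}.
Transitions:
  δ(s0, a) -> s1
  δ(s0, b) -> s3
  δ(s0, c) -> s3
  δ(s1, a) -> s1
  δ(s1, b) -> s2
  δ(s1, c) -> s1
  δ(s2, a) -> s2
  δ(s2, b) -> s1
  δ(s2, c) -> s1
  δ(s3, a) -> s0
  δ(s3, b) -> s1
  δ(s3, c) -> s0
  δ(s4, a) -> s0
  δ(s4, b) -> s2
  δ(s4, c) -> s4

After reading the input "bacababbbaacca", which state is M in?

s0 --b--> s3
s3 --a--> s0
s0 --c--> s3
s3 --a--> s0
s0 --b--> s3
s3 --a--> s0
s0 --b--> s3
s3 --b--> s1
s1 --b--> s2
s2 --a--> s2
s2 --a--> s2
s2 --c--> s1
s1 --c--> s1
s1 --a--> s1

s1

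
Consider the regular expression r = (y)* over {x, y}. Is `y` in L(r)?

yes

Split into 1 piece y; each matches y.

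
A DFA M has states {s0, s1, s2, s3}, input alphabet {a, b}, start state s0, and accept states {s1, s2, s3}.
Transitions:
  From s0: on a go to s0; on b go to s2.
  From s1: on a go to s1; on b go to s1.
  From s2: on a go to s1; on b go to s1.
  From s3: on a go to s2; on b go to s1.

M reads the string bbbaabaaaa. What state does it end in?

s0 --b--> s2
s2 --b--> s1
s1 --b--> s1
s1 --a--> s1
s1 --a--> s1
s1 --b--> s1
s1 --a--> s1
s1 --a--> s1
s1 --a--> s1
s1 --a--> s1

s1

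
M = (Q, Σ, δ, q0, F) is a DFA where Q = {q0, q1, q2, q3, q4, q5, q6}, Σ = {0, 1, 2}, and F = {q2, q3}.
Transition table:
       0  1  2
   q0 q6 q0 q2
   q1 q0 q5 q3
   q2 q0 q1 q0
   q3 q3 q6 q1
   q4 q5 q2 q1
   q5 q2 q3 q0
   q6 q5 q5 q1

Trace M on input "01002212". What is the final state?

q2

q0 --0--> q6
q6 --1--> q5
q5 --0--> q2
q2 --0--> q0
q0 --2--> q2
q2 --2--> q0
q0 --1--> q0
q0 --2--> q2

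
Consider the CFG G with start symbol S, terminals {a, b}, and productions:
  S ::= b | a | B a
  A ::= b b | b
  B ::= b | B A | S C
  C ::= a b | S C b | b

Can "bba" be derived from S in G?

yes

S ⇒ Ba ⇒ BAa ⇒ bAa ⇒ bba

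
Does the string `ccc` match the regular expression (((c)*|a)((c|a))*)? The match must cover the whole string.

Split as ε·ccc: ((c)*|a) matches ε and ((c|a))* matches ccc.

yes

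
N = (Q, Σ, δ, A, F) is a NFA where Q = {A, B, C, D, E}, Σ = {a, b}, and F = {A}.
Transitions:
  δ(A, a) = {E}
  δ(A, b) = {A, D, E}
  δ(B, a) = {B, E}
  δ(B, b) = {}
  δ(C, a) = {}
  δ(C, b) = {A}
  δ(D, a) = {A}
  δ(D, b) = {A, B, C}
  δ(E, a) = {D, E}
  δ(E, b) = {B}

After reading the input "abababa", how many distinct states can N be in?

2

Start: {A}
read a: {E}
read b: {B}
read a: {B, E}
read b: {B}
read a: {B, E}
read b: {B}
read a: {B, E}
Final reachable set {B, E} has 2 states.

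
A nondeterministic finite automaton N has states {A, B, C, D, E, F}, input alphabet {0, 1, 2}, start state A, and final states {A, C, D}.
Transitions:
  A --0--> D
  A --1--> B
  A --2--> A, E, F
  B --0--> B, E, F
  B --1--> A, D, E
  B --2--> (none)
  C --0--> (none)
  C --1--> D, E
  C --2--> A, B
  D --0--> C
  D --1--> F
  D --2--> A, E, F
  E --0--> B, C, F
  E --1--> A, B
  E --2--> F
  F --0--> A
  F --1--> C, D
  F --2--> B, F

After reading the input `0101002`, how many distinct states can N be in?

4

Start: {A}
read 0: {D}
read 1: {F}
read 0: {A}
read 1: {B}
read 0: {B, E, F}
read 0: {A, B, C, E, F}
read 2: {A, B, E, F}
Final reachable set {A, B, E, F} has 4 states.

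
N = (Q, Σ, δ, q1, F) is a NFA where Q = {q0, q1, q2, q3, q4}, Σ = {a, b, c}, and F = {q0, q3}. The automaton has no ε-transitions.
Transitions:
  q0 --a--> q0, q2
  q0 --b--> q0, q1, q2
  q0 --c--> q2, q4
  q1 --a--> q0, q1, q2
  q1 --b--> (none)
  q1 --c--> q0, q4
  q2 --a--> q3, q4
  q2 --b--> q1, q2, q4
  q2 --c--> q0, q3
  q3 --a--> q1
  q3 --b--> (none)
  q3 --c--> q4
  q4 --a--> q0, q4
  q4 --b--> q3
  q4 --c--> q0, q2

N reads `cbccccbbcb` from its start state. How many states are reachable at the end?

5

Start: {q1}
read c: {q0, q4}
read b: {q0, q1, q2, q3}
read c: {q0, q2, q3, q4}
read c: {q0, q2, q3, q4}
read c: {q0, q2, q3, q4}
read c: {q0, q2, q3, q4}
read b: {q0, q1, q2, q3, q4}
read b: {q0, q1, q2, q3, q4}
read c: {q0, q2, q3, q4}
read b: {q0, q1, q2, q3, q4}
Final reachable set {q0, q1, q2, q3, q4} has 5 states.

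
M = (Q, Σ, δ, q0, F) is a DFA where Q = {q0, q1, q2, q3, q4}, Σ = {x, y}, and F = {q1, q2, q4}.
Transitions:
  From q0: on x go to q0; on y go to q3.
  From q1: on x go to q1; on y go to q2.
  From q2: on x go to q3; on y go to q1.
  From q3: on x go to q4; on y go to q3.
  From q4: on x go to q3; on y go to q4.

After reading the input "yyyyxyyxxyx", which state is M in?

q0 --y--> q3
q3 --y--> q3
q3 --y--> q3
q3 --y--> q3
q3 --x--> q4
q4 --y--> q4
q4 --y--> q4
q4 --x--> q3
q3 --x--> q4
q4 --y--> q4
q4 --x--> q3

q3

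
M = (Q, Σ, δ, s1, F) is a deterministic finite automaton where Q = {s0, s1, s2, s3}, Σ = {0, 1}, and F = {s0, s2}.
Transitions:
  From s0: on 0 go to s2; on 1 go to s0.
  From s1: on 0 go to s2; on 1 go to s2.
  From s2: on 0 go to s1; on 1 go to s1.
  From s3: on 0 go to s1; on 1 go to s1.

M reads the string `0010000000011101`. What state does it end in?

s1

s1 --0--> s2
s2 --0--> s1
s1 --1--> s2
s2 --0--> s1
s1 --0--> s2
s2 --0--> s1
s1 --0--> s2
s2 --0--> s1
s1 --0--> s2
s2 --0--> s1
s1 --0--> s2
s2 --1--> s1
s1 --1--> s2
s2 --1--> s1
s1 --0--> s2
s2 --1--> s1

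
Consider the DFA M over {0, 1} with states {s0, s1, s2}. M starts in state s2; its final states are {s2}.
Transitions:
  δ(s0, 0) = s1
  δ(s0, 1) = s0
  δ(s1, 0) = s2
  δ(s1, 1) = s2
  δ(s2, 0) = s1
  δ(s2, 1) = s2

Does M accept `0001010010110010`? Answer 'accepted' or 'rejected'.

rejected

s2 --0--> s1
s1 --0--> s2
s2 --0--> s1
s1 --1--> s2
s2 --0--> s1
s1 --1--> s2
s2 --0--> s1
s1 --0--> s2
s2 --1--> s2
s2 --0--> s1
s1 --1--> s2
s2 --1--> s2
s2 --0--> s1
s1 --0--> s2
s2 --1--> s2
s2 --0--> s1
End in state s1, which is not an accepting state.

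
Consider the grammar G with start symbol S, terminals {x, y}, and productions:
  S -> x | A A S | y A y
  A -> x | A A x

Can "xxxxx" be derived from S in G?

yes

S ⇒ AAS ⇒ xAS ⇒ xAAxS ⇒ xxAxS ⇒ xxxxS ⇒ xxxxx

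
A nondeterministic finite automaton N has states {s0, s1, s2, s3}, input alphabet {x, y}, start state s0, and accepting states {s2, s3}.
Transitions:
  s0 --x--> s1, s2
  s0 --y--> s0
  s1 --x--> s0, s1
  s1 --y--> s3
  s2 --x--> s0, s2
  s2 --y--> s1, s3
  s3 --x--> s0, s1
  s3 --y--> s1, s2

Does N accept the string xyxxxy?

accepted

Start: {s0}
read x: {s1, s2}
read y: {s1, s3}
read x: {s0, s1}
read x: {s0, s1, s2}
read x: {s0, s1, s2}
read y: {s0, s1, s3}
Reachable ∩ accepting = {s3} — nonempty.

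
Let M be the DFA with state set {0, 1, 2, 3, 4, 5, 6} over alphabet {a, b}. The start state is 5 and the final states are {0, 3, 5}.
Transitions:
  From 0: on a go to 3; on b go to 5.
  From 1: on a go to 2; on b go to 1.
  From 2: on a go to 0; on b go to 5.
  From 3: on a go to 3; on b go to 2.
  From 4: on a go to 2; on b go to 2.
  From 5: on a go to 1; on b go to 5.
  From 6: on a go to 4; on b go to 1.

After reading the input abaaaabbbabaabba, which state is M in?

5 --a--> 1
1 --b--> 1
1 --a--> 2
2 --a--> 0
0 --a--> 3
3 --a--> 3
3 --b--> 2
2 --b--> 5
5 --b--> 5
5 --a--> 1
1 --b--> 1
1 --a--> 2
2 --a--> 0
0 --b--> 5
5 --b--> 5
5 --a--> 1

1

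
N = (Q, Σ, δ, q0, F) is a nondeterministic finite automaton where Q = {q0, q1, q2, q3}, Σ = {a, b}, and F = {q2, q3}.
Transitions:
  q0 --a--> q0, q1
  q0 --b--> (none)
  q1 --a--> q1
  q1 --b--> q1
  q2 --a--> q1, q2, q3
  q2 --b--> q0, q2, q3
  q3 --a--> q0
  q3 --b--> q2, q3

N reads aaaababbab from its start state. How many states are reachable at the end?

Start: {q0}
read a: {q0, q1}
read a: {q0, q1}
read a: {q0, q1}
read a: {q0, q1}
read b: {q1}
read a: {q1}
read b: {q1}
read b: {q1}
read a: {q1}
read b: {q1}
Final reachable set {q1} has 1 state.

1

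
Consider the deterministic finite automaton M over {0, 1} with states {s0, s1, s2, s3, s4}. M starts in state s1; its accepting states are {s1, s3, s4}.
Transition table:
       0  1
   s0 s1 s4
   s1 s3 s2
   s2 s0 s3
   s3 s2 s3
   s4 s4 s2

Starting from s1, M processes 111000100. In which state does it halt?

s1

s1 --1--> s2
s2 --1--> s3
s3 --1--> s3
s3 --0--> s2
s2 --0--> s0
s0 --0--> s1
s1 --1--> s2
s2 --0--> s0
s0 --0--> s1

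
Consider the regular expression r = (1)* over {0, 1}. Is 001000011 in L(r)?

001000011 cannot be split into zero or more pieces each matching 1.

no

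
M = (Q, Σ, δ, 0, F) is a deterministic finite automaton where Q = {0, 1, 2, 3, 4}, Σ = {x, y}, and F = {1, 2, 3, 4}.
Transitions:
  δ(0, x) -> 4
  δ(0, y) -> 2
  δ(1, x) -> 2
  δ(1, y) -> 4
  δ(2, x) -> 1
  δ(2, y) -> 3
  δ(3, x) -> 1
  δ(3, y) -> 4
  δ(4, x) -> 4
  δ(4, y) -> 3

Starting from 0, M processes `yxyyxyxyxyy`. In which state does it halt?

0 --y--> 2
2 --x--> 1
1 --y--> 4
4 --y--> 3
3 --x--> 1
1 --y--> 4
4 --x--> 4
4 --y--> 3
3 --x--> 1
1 --y--> 4
4 --y--> 3

3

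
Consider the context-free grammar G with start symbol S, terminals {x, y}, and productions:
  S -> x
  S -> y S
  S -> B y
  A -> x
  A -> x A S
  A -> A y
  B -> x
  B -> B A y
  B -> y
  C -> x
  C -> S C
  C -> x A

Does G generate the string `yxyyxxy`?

no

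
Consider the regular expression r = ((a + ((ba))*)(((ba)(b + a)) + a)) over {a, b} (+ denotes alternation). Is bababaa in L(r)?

Split as baba·baa: (a+((ba))*) matches baba and (((ba)(b+a))+a) matches baa.

yes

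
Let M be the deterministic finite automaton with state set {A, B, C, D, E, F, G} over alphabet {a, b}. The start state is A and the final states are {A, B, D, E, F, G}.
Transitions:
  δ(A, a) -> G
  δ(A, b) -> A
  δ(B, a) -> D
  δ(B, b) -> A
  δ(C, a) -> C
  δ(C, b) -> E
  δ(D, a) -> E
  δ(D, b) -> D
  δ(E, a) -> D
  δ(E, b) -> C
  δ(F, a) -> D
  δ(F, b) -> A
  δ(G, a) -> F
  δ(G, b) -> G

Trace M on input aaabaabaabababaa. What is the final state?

A --a--> G
G --a--> F
F --a--> D
D --b--> D
D --a--> E
E --a--> D
D --b--> D
D --a--> E
E --a--> D
D --b--> D
D --a--> E
E --b--> C
C --a--> C
C --b--> E
E --a--> D
D --a--> E

E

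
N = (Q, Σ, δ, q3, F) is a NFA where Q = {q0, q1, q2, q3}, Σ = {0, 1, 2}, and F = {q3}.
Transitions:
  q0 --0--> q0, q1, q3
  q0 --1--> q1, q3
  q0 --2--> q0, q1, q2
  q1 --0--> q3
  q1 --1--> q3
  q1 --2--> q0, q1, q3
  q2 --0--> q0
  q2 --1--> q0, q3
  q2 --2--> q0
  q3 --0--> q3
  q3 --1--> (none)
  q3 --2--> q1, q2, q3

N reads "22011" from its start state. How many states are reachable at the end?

Start: {q3}
read 2: {q1, q2, q3}
read 2: {q0, q1, q2, q3}
read 0: {q0, q1, q3}
read 1: {q1, q3}
read 1: {q3}
Final reachable set {q3} has 1 state.

1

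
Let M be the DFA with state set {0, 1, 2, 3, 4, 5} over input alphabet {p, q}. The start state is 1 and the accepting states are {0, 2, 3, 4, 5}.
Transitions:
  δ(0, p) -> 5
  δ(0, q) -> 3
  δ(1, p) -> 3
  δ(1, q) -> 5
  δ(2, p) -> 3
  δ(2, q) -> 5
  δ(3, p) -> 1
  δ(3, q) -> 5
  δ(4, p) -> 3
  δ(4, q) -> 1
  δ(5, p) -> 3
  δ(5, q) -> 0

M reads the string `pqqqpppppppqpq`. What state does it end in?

1 --p--> 3
3 --q--> 5
5 --q--> 0
0 --q--> 3
3 --p--> 1
1 --p--> 3
3 --p--> 1
1 --p--> 3
3 --p--> 1
1 --p--> 3
3 --p--> 1
1 --q--> 5
5 --p--> 3
3 --q--> 5

5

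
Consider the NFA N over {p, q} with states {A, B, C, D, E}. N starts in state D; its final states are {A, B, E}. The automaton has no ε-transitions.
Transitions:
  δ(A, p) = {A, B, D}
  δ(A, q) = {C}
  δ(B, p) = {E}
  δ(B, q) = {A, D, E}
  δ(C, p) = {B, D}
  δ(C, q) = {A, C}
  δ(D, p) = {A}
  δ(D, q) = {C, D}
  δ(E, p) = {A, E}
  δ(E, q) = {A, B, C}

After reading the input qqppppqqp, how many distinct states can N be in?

4

Start: {D}
read q: {C, D}
read q: {A, C, D}
read p: {A, B, D}
read p: {A, B, D, E}
read p: {A, B, D, E}
read p: {A, B, D, E}
read q: {A, B, C, D, E}
read q: {A, B, C, D, E}
read p: {A, B, D, E}
Final reachable set {A, B, D, E} has 4 states.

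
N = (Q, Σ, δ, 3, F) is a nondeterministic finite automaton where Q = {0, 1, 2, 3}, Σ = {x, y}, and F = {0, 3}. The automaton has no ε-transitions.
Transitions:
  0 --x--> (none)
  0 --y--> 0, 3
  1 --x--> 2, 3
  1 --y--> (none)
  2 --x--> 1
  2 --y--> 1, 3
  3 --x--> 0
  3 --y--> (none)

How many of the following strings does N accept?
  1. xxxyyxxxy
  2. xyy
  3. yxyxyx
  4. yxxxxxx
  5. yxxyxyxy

1

xxxyyxxxy: rejected
xyy: accepted
yxyxyx: rejected
yxxxxxx: rejected
yxxyxyxy: rejected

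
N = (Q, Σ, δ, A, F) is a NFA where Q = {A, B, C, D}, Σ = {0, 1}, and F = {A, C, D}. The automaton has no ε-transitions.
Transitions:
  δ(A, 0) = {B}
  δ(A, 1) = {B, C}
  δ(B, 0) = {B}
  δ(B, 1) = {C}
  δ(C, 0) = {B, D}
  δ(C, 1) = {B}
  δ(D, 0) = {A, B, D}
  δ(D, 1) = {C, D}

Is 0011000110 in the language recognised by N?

rejected

Start: {A}
read 0: {B}
read 0: {B}
read 1: {C}
read 1: {B}
read 0: {B}
read 0: {B}
read 0: {B}
read 1: {C}
read 1: {B}
read 0: {B}
Reachable ∩ accepting = {} — empty.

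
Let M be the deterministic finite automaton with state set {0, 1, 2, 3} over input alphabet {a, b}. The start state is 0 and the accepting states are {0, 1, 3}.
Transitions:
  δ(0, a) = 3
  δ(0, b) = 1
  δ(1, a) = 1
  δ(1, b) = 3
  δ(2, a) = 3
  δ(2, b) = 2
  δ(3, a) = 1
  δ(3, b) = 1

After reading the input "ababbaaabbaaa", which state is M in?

0 --a--> 3
3 --b--> 1
1 --a--> 1
1 --b--> 3
3 --b--> 1
1 --a--> 1
1 --a--> 1
1 --a--> 1
1 --b--> 3
3 --b--> 1
1 --a--> 1
1 --a--> 1
1 --a--> 1

1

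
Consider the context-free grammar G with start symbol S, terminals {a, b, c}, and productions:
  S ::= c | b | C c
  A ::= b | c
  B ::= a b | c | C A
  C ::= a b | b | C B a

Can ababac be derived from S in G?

S ⇒ Cc ⇒ CBac ⇒ abBac ⇒ ababac

yes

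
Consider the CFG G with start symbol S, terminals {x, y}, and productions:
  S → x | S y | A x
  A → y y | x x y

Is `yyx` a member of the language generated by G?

S ⇒ Ax ⇒ yyx

yes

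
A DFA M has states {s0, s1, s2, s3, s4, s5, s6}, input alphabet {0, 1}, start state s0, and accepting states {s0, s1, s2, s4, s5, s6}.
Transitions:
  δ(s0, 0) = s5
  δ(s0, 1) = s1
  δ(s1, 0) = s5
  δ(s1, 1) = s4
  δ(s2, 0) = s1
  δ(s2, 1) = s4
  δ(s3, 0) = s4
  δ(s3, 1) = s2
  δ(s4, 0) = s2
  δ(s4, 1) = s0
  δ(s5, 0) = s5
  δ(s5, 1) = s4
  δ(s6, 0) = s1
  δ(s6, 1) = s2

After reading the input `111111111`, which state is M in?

s0

s0 --1--> s1
s1 --1--> s4
s4 --1--> s0
s0 --1--> s1
s1 --1--> s4
s4 --1--> s0
s0 --1--> s1
s1 --1--> s4
s4 --1--> s0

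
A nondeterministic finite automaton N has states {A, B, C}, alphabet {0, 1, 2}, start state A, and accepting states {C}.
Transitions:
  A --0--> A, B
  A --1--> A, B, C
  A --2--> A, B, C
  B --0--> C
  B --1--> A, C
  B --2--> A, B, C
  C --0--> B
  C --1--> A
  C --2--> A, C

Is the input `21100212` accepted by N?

Start: {A}
read 2: {A, B, C}
read 1: {A, B, C}
read 1: {A, B, C}
read 0: {A, B, C}
read 0: {A, B, C}
read 2: {A, B, C}
read 1: {A, B, C}
read 2: {A, B, C}
Reachable ∩ accepting = {C} — nonempty.

accepted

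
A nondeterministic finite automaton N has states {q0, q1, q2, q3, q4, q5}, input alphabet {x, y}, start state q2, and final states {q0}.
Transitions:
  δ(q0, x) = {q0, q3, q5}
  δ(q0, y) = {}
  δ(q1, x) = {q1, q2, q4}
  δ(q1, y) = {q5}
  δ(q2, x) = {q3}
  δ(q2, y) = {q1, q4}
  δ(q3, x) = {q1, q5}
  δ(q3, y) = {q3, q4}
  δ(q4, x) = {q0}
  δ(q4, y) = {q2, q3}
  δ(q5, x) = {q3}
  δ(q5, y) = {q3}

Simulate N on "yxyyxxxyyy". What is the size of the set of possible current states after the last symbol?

Start: {q2}
read y: {q1, q4}
read x: {q0, q1, q2, q4}
read y: {q1, q2, q3, q4, q5}
read y: {q1, q2, q3, q4, q5}
read x: {q0, q1, q2, q3, q4, q5}
read x: {q0, q1, q2, q3, q4, q5}
read x: {q0, q1, q2, q3, q4, q5}
read y: {q1, q2, q3, q4, q5}
read y: {q1, q2, q3, q4, q5}
read y: {q1, q2, q3, q4, q5}
Final reachable set {q1, q2, q3, q4, q5} has 5 states.

5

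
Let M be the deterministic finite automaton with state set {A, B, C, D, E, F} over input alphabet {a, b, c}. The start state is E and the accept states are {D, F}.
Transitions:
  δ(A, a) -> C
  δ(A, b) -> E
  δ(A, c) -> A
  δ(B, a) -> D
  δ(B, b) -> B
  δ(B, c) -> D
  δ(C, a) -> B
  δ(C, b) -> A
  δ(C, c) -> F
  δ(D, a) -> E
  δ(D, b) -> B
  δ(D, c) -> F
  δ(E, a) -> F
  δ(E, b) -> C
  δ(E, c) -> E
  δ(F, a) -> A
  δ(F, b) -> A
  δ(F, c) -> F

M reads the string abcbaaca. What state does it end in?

C

E --a--> F
F --b--> A
A --c--> A
A --b--> E
E --a--> F
F --a--> A
A --c--> A
A --a--> C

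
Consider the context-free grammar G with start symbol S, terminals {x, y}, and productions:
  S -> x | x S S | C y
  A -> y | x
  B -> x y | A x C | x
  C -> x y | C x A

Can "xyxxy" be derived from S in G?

S ⇒ Cy ⇒ CxAy ⇒ xyxAy ⇒ xyxxy

yes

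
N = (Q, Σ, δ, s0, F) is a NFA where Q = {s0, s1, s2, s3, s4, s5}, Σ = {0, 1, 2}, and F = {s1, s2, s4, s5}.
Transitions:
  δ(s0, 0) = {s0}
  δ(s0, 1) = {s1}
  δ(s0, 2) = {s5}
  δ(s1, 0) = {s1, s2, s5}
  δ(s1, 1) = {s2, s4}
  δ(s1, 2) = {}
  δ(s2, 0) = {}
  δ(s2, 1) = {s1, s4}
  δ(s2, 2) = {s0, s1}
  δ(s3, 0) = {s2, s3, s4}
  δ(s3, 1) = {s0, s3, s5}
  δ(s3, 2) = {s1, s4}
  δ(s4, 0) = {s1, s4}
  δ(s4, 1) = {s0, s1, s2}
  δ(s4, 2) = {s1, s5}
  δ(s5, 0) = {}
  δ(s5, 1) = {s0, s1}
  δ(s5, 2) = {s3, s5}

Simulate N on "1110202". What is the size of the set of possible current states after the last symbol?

Start: {s0}
read 1: {s1}
read 1: {s2, s4}
read 1: {s0, s1, s2, s4}
read 0: {s0, s1, s2, s4, s5}
read 2: {s0, s1, s3, s5}
read 0: {s0, s1, s2, s3, s4, s5}
read 2: {s0, s1, s3, s4, s5}
Final reachable set {s0, s1, s3, s4, s5} has 5 states.

5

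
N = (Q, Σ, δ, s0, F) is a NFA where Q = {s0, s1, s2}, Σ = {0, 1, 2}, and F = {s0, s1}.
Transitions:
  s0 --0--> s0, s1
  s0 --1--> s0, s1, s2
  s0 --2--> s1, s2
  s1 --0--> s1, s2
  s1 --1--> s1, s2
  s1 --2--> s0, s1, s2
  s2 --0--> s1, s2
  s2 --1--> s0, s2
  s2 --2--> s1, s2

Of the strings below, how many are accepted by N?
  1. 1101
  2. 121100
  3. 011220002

1101: accepted
121100: accepted
011220002: accepted

3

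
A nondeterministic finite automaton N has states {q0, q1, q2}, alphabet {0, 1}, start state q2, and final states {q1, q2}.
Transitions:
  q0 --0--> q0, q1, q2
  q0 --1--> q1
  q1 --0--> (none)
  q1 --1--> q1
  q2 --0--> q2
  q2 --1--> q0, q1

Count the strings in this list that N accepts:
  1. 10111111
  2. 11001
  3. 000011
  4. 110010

2

10111111: accepted
11001: rejected
000011: accepted
110010: rejected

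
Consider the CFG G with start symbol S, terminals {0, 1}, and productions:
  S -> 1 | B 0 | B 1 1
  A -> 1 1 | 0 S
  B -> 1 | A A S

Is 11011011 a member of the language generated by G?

yes

S ⇒ B11 ⇒ AAS11 ⇒ 11AS11 ⇒ 110SS11 ⇒ 1101S11 ⇒ 1101B011 ⇒ 11011011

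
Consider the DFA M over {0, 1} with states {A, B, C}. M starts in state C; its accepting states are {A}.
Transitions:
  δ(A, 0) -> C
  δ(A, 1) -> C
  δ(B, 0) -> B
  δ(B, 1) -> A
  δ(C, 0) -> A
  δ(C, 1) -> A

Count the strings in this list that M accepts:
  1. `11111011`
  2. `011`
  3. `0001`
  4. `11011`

2

`11111011`: rejected
`011`: accepted
`0001`: rejected
`11011`: accepted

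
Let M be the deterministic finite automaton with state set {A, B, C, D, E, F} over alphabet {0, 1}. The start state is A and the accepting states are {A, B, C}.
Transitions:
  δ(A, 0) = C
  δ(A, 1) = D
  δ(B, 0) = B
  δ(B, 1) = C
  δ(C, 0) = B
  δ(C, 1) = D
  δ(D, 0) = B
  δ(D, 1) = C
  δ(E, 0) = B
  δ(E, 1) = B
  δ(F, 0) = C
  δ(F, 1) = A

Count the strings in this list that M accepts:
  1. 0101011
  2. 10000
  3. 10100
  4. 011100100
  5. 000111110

0101011: rejected
10000: accepted
10100: accepted
011100100: accepted
000111110: accepted

4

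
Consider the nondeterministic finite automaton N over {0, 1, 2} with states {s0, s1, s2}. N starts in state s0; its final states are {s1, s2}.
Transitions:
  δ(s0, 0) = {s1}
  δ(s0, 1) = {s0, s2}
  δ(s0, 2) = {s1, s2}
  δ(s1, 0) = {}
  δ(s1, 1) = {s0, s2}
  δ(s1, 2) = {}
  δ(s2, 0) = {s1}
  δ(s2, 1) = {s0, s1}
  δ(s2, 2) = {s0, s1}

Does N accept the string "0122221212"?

accepted

Start: {s0}
read 0: {s1}
read 1: {s0, s2}
read 2: {s0, s1, s2}
read 2: {s0, s1, s2}
read 2: {s0, s1, s2}
read 2: {s0, s1, s2}
read 1: {s0, s1, s2}
read 2: {s0, s1, s2}
read 1: {s0, s1, s2}
read 2: {s0, s1, s2}
Reachable ∩ accepting = {s1, s2} — nonempty.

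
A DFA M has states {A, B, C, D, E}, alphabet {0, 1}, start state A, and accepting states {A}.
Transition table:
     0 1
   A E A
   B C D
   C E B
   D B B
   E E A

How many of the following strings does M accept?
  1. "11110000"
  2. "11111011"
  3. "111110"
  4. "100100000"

1

"11110000": rejected
"11111011": accepted
"111110": rejected
"100100000": rejected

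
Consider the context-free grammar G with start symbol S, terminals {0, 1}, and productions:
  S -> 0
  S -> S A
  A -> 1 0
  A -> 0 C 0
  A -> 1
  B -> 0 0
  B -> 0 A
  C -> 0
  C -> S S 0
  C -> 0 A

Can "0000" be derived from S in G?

yes

S ⇒ SA ⇒ 0A ⇒ 00C0 ⇒ 0000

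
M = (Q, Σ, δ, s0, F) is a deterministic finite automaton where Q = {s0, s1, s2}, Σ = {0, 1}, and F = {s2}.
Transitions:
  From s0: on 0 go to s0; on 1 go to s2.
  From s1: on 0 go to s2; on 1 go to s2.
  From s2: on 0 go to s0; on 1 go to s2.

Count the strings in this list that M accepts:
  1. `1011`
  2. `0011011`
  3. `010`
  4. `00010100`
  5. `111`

`1011`: accepted
`0011011`: accepted
`010`: rejected
`00010100`: rejected
`111`: accepted

3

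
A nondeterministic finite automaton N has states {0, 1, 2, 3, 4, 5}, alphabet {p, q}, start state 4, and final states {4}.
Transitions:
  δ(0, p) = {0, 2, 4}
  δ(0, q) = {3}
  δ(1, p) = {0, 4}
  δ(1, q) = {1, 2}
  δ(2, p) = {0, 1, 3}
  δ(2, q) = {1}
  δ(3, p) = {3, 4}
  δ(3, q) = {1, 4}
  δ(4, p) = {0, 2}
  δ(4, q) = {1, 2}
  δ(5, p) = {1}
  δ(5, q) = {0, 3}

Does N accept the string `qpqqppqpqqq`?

Start: {4}
read q: {1, 2}
read p: {0, 1, 3, 4}
read q: {1, 2, 3, 4}
read q: {1, 2, 4}
read p: {0, 1, 2, 3, 4}
read p: {0, 1, 2, 3, 4}
read q: {1, 2, 3, 4}
read p: {0, 1, 2, 3, 4}
read q: {1, 2, 3, 4}
read q: {1, 2, 4}
read q: {1, 2}
Reachable ∩ accepting = {} — empty.

rejected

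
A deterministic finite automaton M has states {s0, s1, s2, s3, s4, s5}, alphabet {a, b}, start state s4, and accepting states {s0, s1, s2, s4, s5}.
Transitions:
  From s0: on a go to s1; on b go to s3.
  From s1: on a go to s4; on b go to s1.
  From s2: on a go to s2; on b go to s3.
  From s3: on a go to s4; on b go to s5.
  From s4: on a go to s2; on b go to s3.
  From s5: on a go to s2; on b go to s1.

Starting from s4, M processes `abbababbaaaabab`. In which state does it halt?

s4 --a--> s2
s2 --b--> s3
s3 --b--> s5
s5 --a--> s2
s2 --b--> s3
s3 --a--> s4
s4 --b--> s3
s3 --b--> s5
s5 --a--> s2
s2 --a--> s2
s2 --a--> s2
s2 --a--> s2
s2 --b--> s3
s3 --a--> s4
s4 --b--> s3

s3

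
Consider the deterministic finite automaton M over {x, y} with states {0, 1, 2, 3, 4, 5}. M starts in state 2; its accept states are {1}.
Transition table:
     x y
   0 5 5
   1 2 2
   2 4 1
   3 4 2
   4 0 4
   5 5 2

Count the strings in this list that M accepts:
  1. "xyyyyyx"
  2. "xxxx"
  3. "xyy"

"xyyyyyx": rejected
"xxxx": rejected
"xyy": rejected

0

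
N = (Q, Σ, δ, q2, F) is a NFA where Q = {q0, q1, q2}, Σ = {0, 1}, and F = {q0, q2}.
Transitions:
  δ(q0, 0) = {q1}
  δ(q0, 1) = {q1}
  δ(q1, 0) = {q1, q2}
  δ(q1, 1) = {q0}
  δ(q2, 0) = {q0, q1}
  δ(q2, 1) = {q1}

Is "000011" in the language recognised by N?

accepted

Start: {q2}
read 0: {q0, q1}
read 0: {q1, q2}
read 0: {q0, q1, q2}
read 0: {q0, q1, q2}
read 1: {q0, q1}
read 1: {q0, q1}
Reachable ∩ accepting = {q0} — nonempty.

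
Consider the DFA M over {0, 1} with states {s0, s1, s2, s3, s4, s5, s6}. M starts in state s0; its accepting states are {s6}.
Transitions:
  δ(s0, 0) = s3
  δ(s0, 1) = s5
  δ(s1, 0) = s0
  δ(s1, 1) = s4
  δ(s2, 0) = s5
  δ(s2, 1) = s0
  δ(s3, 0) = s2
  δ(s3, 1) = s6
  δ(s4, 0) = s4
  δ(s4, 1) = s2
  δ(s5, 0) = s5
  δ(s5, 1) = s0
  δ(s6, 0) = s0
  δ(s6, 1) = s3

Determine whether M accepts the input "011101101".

s0 --0--> s3
s3 --1--> s6
s6 --1--> s3
s3 --1--> s6
s6 --0--> s0
s0 --1--> s5
s5 --1--> s0
s0 --0--> s3
s3 --1--> s6
End in state s6, which is an accepting state.

accepted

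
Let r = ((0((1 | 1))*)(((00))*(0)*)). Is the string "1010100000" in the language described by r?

no

No split of 1010100000 into u·v has (0((1|1))*) matching u and (((00))*(0)*) matching v.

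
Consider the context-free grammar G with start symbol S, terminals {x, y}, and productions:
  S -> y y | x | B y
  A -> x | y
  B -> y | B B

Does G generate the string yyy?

S ⇒ By ⇒ BBy ⇒ yBy ⇒ yyy

yes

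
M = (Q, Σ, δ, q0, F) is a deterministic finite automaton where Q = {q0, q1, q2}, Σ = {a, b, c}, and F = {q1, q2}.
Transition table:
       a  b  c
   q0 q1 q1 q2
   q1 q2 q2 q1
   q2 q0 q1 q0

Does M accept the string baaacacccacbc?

q0 --b--> q1
q1 --a--> q2
q2 --a--> q0
q0 --a--> q1
q1 --c--> q1
q1 --a--> q2
q2 --c--> q0
q0 --c--> q2
q2 --c--> q0
q0 --a--> q1
q1 --c--> q1
q1 --b--> q2
q2 --c--> q0
End in state q0, which is not an accepting state.

rejected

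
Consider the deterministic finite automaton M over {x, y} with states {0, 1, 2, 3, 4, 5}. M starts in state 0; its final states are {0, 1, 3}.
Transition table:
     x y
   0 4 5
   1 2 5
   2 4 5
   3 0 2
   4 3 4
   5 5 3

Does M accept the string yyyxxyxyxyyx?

rejected

0 --y--> 5
5 --y--> 3
3 --y--> 2
2 --x--> 4
4 --x--> 3
3 --y--> 2
2 --x--> 4
4 --y--> 4
4 --x--> 3
3 --y--> 2
2 --y--> 5
5 --x--> 5
End in state 5, which is not an accepting state.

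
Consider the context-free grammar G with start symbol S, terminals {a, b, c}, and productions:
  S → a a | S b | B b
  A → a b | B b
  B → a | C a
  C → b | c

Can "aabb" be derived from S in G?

yes

S ⇒ Sb ⇒ Sbb ⇒ aabb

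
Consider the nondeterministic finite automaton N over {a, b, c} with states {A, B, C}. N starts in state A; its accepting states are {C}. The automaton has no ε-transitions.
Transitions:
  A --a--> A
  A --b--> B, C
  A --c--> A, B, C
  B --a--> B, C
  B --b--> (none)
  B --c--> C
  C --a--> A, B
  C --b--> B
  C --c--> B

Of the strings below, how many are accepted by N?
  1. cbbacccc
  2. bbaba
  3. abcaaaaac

3

cbbacccc: accepted
bbaba: accepted
abcaaaaac: accepted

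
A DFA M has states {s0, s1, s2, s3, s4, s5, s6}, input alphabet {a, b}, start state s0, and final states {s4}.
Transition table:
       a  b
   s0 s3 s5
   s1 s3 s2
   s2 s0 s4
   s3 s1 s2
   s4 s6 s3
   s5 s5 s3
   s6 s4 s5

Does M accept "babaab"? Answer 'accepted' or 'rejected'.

rejected

s0 --b--> s5
s5 --a--> s5
s5 --b--> s3
s3 --a--> s1
s1 --a--> s3
s3 --b--> s2
End in state s2, which is not an accepting state.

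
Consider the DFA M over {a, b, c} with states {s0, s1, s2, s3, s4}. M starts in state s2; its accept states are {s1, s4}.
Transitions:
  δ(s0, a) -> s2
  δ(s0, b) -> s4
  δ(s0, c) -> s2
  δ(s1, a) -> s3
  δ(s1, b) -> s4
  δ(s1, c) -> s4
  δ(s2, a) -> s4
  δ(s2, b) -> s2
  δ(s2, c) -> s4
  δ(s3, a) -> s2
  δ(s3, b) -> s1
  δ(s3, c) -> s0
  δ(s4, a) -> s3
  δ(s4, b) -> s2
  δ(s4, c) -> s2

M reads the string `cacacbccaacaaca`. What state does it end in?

s4

s2 --c--> s4
s4 --a--> s3
s3 --c--> s0
s0 --a--> s2
s2 --c--> s4
s4 --b--> s2
s2 --c--> s4
s4 --c--> s2
s2 --a--> s4
s4 --a--> s3
s3 --c--> s0
s0 --a--> s2
s2 --a--> s4
s4 --c--> s2
s2 --a--> s4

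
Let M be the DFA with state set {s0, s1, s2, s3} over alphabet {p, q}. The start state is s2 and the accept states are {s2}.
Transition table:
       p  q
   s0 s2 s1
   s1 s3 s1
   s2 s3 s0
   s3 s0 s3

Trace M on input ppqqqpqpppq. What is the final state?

s3

s2 --p--> s3
s3 --p--> s0
s0 --q--> s1
s1 --q--> s1
s1 --q--> s1
s1 --p--> s3
s3 --q--> s3
s3 --p--> s0
s0 --p--> s2
s2 --p--> s3
s3 --q--> s3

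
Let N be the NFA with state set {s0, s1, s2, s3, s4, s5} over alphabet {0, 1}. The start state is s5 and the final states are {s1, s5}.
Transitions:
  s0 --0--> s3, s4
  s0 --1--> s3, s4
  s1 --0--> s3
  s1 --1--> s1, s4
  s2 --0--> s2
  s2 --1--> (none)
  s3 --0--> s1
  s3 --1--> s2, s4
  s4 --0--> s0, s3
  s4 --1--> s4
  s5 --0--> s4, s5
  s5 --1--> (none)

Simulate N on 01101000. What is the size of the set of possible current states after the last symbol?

4

Start: {s5}
read 0: {s4, s5}
read 1: {s4}
read 1: {s4}
read 0: {s0, s3}
read 1: {s2, s3, s4}
read 0: {s0, s1, s2, s3}
read 0: {s1, s2, s3, s4}
read 0: {s0, s1, s2, s3}
Final reachable set {s0, s1, s2, s3} has 4 states.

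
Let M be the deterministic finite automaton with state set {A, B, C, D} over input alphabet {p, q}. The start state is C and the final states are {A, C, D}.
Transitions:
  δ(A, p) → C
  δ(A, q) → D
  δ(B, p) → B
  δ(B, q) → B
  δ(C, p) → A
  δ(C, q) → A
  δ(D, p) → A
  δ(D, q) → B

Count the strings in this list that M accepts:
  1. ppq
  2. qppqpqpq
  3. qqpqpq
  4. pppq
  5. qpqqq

ppq: accepted
qppqpqpq: accepted
qqpqpq: accepted
pppq: accepted
qpqqq: rejected

4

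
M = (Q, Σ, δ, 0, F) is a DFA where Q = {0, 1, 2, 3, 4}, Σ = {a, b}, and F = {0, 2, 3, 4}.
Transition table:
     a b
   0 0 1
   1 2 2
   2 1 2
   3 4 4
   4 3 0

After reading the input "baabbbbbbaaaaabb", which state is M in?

2

0 --b--> 1
1 --a--> 2
2 --a--> 1
1 --b--> 2
2 --b--> 2
2 --b--> 2
2 --b--> 2
2 --b--> 2
2 --b--> 2
2 --a--> 1
1 --a--> 2
2 --a--> 1
1 --a--> 2
2 --a--> 1
1 --b--> 2
2 --b--> 2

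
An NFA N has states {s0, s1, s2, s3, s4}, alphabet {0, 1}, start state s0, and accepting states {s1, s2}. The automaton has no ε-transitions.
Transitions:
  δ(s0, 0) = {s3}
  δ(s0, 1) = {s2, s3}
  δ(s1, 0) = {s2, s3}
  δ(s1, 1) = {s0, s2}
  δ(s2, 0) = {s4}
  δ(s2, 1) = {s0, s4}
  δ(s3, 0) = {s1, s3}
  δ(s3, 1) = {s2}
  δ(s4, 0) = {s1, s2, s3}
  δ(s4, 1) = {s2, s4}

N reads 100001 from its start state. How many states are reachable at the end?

3

Start: {s0}
read 1: {s2, s3}
read 0: {s1, s3, s4}
read 0: {s1, s2, s3}
read 0: {s1, s2, s3, s4}
read 0: {s1, s2, s3, s4}
read 1: {s0, s2, s4}
Final reachable set {s0, s2, s4} has 3 states.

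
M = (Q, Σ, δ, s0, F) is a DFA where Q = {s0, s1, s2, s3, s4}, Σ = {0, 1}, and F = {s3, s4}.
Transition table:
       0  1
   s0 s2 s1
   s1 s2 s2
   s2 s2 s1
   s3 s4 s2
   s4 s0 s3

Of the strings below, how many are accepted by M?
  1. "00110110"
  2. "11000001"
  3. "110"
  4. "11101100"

0

"00110110": rejected
"11000001": rejected
"110": rejected
"11101100": rejected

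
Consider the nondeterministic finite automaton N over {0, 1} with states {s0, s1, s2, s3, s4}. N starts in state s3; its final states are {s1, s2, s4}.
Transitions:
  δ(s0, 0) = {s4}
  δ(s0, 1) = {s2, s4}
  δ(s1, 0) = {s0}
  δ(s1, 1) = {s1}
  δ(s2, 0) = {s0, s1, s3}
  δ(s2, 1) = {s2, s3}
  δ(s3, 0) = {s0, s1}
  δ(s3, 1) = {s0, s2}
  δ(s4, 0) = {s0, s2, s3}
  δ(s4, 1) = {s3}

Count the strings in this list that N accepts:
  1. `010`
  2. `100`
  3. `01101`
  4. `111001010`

4

`010`: accepted
`100`: accepted
`01101`: accepted
`111001010`: accepted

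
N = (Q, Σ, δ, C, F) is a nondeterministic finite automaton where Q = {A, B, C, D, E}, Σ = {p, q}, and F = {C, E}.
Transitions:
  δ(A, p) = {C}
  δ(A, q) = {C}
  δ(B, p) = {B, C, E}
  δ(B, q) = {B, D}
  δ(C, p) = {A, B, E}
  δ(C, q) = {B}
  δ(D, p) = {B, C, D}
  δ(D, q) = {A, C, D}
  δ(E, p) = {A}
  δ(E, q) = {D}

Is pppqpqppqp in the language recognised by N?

accepted

Start: {C}
read p: {A, B, E}
read p: {A, B, C, E}
read p: {A, B, C, E}
read q: {B, C, D}
read p: {A, B, C, D, E}
read q: {A, B, C, D}
read p: {A, B, C, D, E}
read p: {A, B, C, D, E}
read q: {A, B, C, D}
read p: {A, B, C, D, E}
Reachable ∩ accepting = {C, E} — nonempty.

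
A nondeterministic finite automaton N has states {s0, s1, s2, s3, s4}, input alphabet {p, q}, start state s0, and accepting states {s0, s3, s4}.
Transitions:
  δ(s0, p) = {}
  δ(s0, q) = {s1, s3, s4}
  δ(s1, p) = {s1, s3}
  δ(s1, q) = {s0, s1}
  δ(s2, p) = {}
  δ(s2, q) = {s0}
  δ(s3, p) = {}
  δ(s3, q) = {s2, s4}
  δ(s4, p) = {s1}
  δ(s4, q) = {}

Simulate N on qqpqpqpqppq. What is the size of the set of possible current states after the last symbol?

Start: {s0}
read q: {s1, s3, s4}
read q: {s0, s1, s2, s4}
read p: {s1, s3}
read q: {s0, s1, s2, s4}
read p: {s1, s3}
read q: {s0, s1, s2, s4}
read p: {s1, s3}
read q: {s0, s1, s2, s4}
read p: {s1, s3}
read p: {s1, s3}
read q: {s0, s1, s2, s4}
Final reachable set {s0, s1, s2, s4} has 4 states.

4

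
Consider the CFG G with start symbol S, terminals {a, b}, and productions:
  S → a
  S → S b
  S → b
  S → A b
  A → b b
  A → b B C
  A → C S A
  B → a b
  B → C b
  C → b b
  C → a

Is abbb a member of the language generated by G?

S ⇒ Sb ⇒ Sbb ⇒ Sbbb ⇒ abbb

yes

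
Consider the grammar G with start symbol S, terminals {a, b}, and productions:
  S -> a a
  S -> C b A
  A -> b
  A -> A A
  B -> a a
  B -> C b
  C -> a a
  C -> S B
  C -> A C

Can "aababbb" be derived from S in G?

no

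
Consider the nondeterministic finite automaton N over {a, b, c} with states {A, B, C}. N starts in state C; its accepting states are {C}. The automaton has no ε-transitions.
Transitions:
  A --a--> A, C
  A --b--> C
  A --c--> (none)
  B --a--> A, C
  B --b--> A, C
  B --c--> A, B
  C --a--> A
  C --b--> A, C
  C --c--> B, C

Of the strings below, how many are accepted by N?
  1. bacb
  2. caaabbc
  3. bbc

3

bacb: accepted
caaabbc: accepted
bbc: accepted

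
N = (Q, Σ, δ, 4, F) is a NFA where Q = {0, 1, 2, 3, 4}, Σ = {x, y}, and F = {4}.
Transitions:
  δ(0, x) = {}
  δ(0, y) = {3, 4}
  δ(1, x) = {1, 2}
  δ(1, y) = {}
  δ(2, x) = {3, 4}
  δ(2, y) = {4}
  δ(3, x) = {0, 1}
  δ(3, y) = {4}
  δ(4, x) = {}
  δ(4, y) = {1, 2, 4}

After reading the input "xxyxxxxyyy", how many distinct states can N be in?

Start: {4}
read x: {}
The reachable set is empty and stays empty for the remaining 9 symbols.
Final reachable set {} has 0 states.

0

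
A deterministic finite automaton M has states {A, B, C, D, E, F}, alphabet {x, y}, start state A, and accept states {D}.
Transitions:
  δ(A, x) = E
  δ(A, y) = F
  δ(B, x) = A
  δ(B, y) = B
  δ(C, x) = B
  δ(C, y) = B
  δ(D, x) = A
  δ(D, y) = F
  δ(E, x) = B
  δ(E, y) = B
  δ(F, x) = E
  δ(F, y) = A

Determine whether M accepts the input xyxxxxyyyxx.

rejected

A --x--> E
E --y--> B
B --x--> A
A --x--> E
E --x--> B
B --x--> A
A --y--> F
F --y--> A
A --y--> F
F --x--> E
E --x--> B
End in state B, which is not an accepting state.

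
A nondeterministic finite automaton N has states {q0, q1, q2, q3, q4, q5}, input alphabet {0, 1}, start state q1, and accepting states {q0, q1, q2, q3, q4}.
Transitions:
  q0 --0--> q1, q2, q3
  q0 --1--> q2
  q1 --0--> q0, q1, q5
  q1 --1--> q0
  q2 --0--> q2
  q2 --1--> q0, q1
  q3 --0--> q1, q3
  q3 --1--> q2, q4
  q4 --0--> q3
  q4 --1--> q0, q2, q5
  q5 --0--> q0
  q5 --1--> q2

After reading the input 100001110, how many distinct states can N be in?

Start: {q1}
read 1: {q0}
read 0: {q1, q2, q3}
read 0: {q0, q1, q2, q3, q5}
read 0: {q0, q1, q2, q3, q5}
read 0: {q0, q1, q2, q3, q5}
read 1: {q0, q1, q2, q4}
read 1: {q0, q1, q2, q5}
read 1: {q0, q1, q2}
read 0: {q0, q1, q2, q3, q5}
Final reachable set {q0, q1, q2, q3, q5} has 5 states.

5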